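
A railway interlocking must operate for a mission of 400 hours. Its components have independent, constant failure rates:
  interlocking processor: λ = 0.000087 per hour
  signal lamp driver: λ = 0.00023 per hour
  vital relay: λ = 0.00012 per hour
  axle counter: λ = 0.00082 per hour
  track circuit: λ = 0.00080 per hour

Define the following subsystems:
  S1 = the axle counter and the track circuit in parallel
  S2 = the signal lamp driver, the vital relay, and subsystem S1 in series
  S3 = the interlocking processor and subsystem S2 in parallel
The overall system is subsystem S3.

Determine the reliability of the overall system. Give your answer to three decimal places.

R(interlocking processor) = exp(−0.000087 × 400) = 0.96580
R(signal lamp driver) = exp(−0.00023 × 400) = 0.91211
R(vital relay) = exp(−0.00012 × 400) = 0.95313
R(axle counter) = exp(−0.00082 × 400) = 0.72036
R(track circuit) = exp(−0.00080 × 400) = 0.72615
Parallel (axle counter and track circuit): 1 − (1 − 0.72036)(1 − 0.72615) = 0.92342
Series (signal lamp driver, vital relay, and [0.92342]): 0.91211 × 0.95313 × 0.92342 = 0.80278
Parallel (interlocking processor and [0.80278]): 1 − (1 − 0.96580)(1 − 0.80278) = 0.993

0.993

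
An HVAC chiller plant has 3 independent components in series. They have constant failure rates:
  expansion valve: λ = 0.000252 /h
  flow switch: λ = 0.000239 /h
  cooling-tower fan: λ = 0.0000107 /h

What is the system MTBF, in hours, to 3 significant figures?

Series of exponential components: λ_sys = Σ λ_i
λ_sys = 0.000252 + 0.000239 + 0.0000107 = 5.0170e-04 /h
MTBF = 1 / λ_sys = 1990 h

1990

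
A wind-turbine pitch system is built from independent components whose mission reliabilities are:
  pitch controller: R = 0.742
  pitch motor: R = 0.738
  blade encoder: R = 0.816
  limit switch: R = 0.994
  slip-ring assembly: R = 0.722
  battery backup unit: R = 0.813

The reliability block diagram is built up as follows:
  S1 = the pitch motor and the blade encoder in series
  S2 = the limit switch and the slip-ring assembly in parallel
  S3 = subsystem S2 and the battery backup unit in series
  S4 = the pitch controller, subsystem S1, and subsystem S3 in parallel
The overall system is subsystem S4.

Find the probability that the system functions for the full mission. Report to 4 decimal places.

0.9807

Series (pitch motor and blade encoder): 0.738000 × 0.816000 = 0.602208
Parallel (limit switch and slip-ring assembly): 1 − (1 − 0.994000)(1 − 0.722000) = 0.998332
Series ([0.998332] and battery backup unit): 0.998332 × 0.813000 = 0.811644
Parallel (pitch controller, [0.602208], and [0.811644]): 1 − (1 − 0.742000)(1 − 0.602208)(1 − 0.811644) = 0.9807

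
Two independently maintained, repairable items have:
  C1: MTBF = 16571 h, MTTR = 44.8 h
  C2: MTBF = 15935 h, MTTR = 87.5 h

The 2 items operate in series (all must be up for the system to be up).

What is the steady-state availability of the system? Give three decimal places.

0.992

A(C1) = MTBF/(MTBF+MTTR) = 16571/(16571+44.8) = 0.997304
A(C2) = MTBF/(MTBF+MTTR) = 15935/(15935+87.5) = 0.994539
Series availability: 0.997304 × 0.994539 = 0.992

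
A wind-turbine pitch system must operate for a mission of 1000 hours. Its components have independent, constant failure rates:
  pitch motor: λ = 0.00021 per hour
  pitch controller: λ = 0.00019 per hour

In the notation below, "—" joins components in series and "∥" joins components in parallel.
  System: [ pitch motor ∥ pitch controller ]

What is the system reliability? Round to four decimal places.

R(pitch motor) = exp(−0.00021 × 1000) = 0.810584
R(pitch controller) = exp(−0.00019 × 1000) = 0.826959
Parallel (pitch motor and pitch controller): 1 − (1 − 0.810584)(1 − 0.826959) = 0.9672

0.9672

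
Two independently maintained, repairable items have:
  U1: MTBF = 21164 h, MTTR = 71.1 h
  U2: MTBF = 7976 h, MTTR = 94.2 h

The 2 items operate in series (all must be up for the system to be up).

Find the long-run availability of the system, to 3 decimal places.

0.985

A(U1) = MTBF/(MTBF+MTTR) = 21164/(21164+71.1) = 0.996652
A(U2) = MTBF/(MTBF+MTTR) = 7976/(7976+94.2) = 0.988327
Series availability: 0.996652 × 0.988327 = 0.985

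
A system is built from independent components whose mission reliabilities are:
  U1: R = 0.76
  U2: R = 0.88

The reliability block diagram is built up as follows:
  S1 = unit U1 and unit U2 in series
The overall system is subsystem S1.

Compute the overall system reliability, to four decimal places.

Series (U1 and U2): 0.760000 × 0.880000 = 0.6688

0.6688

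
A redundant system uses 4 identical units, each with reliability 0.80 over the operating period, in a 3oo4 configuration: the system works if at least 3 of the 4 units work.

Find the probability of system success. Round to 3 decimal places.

0.819

R = Σ_{i=3}^{4} C(4,i) p^i (1−p)^{4−i} with p = 0.80
C(4,3)·0.80^3·0.20^1 = 0.40960
C(4,4)·0.80^4·0.20^0 = 0.40960
Sum = 0.819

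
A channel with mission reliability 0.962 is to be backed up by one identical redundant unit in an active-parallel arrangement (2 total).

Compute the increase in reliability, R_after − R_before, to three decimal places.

0.037

R_before = 0.962
R_after = 1 − (1 − 0.962)^2 = 0.999
ΔR = 0.999 − 0.962 = 0.037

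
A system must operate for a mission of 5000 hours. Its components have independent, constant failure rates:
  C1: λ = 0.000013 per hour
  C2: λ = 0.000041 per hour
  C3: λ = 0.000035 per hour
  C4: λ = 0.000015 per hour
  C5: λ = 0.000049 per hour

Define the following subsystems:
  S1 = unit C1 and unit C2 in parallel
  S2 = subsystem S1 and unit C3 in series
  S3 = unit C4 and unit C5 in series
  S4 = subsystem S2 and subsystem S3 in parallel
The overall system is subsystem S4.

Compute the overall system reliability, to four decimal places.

0.9534

R(C1) = exp(−0.000013 × 5000) = 0.937067
R(C2) = exp(−0.000041 × 5000) = 0.814647
R(C3) = exp(−0.000035 × 5000) = 0.839457
R(C4) = exp(−0.000015 × 5000) = 0.927743
R(C5) = exp(−0.000049 × 5000) = 0.782705
Parallel (C1 and C2): 1 − (1 − 0.937067)(1 − 0.814647) = 0.988335
Series ([0.988335] and C3): 0.988335 × 0.839457 = 0.829665
Series (C4 and C5): 0.927743 × 0.782705 = 0.726149
Parallel ([0.829665] and [0.726149]): 1 − (1 − 0.829665)(1 − 0.726149) = 0.9534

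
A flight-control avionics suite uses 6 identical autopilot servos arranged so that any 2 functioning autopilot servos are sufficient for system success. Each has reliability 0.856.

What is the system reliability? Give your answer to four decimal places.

R = Σ_{i=2}^{6} C(6,i) p^i (1−p)^{6−i} with p = 0.856
C(6,2)·0.856^2·0.144^4 = 0.004726
C(6,3)·0.856^3·0.144^3 = 0.037457
C(6,4)·0.856^4·0.144^2 = 0.166998
C(6,5)·0.856^5·0.144^1 = 0.397084
C(6,6)·0.856^6·0.144^0 = 0.393407
Sum = 0.9997

0.9997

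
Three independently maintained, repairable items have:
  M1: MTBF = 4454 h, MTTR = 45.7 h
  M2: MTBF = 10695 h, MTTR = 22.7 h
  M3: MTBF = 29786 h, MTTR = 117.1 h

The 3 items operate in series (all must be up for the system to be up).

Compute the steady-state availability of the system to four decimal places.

0.9839

A(M1) = MTBF/(MTBF+MTTR) = 4454/(4454+45.7) = 0.989844
A(M2) = MTBF/(MTBF+MTTR) = 10695/(10695+22.7) = 0.997882
A(M3) = MTBF/(MTBF+MTTR) = 29786/(29786+117.1) = 0.996084
Series availability: 0.989844 × 0.997882 × 0.996084 = 0.9839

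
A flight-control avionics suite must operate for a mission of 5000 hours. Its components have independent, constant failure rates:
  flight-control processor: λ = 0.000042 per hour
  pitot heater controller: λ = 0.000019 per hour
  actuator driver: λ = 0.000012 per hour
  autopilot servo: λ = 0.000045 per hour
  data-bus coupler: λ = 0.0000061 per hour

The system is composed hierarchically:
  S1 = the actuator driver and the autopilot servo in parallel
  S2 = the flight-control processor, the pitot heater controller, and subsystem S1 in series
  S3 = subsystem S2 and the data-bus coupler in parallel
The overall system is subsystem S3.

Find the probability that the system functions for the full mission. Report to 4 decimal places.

0.9918

R(flight-control processor) = exp(−0.000042 × 5000) = 0.810584
R(pitot heater controller) = exp(−0.000019 × 5000) = 0.909373
R(actuator driver) = exp(−0.000012 × 5000) = 0.941765
R(autopilot servo) = exp(−0.000045 × 5000) = 0.798516
R(data-bus coupler) = exp(−0.0000061 × 5000) = 0.969960
Parallel (actuator driver and autopilot servo): 1 − (1 − 0.941765)(1 − 0.798516) = 0.988267
Series (flight-control processor, pitot heater controller, and [0.988267]): 0.810584 × 0.909373 × 0.988267 = 0.728475
Parallel ([0.728475] and data-bus coupler): 1 − (1 − 0.728475)(1 − 0.969960) = 0.9918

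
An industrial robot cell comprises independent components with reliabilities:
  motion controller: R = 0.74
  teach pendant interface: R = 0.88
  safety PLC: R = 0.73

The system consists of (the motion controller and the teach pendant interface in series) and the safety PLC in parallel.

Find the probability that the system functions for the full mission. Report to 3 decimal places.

0.906

Series (motion controller and teach pendant interface): 0.74000 × 0.88000 = 0.65120
Parallel ([0.65120] and safety PLC): 1 − (1 − 0.65120)(1 − 0.73000) = 0.906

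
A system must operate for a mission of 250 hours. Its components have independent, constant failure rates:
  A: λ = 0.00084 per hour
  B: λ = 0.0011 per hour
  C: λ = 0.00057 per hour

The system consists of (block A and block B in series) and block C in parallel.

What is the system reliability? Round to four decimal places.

0.9490

R(A) = exp(−0.00084 × 250) = 0.810584
R(B) = exp(−0.0011 × 250) = 0.759572
R(C) = exp(−0.00057 × 250) = 0.867188
Series (A and B): 0.810584 × 0.759572 = 0.615697
Parallel ([0.615697] and C): 1 − (1 − 0.615697)(1 − 0.867188) = 0.9490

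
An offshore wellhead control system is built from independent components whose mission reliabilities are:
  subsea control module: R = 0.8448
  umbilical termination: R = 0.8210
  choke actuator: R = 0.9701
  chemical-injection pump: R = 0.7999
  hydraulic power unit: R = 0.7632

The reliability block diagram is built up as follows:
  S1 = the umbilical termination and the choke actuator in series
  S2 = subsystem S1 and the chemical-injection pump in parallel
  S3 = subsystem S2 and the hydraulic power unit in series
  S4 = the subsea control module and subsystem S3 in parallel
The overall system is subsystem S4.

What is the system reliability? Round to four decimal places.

0.9584

Series (umbilical termination and choke actuator): 0.821000 × 0.970100 = 0.796452
Parallel ([0.796452] and chemical-injection pump): 1 − (1 − 0.796452)(1 − 0.799900) = 0.959270
Series ([0.959270] and hydraulic power unit): 0.959270 × 0.763200 = 0.732115
Parallel (subsea control module and [0.732115]): 1 − (1 − 0.844800)(1 − 0.732115) = 0.9584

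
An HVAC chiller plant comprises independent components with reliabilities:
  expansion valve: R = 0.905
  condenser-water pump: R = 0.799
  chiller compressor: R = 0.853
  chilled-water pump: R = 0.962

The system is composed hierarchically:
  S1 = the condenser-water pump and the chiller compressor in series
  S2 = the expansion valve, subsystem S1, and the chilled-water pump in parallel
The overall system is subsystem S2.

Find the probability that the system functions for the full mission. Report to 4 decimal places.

Series (condenser-water pump and chiller compressor): 0.799000 × 0.853000 = 0.681547
Parallel (expansion valve, [0.681547], and chilled-water pump): 1 − (1 − 0.905000)(1 − 0.681547)(1 − 0.962000) = 0.9989

0.9989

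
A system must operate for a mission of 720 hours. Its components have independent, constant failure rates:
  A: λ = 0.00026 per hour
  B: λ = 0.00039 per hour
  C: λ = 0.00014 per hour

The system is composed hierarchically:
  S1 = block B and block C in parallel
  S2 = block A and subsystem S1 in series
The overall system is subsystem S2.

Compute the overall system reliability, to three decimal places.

0.810

R(A) = exp(−0.00026 × 720) = 0.82928
R(B) = exp(−0.00039 × 720) = 0.75518
R(C) = exp(−0.00014 × 720) = 0.90411
Parallel (B and C): 1 − (1 − 0.75518)(1 − 0.90411) = 0.97652
Series (A and [0.97652]): 0.82928 × 0.97652 = 0.810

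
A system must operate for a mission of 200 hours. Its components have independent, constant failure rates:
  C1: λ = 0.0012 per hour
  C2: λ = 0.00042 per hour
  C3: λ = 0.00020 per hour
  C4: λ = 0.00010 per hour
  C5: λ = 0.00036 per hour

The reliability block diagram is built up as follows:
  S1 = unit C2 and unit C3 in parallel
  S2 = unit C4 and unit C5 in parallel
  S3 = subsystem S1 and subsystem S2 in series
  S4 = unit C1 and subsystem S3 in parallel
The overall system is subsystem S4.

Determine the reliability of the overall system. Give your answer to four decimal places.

R(C1) = exp(−0.0012 × 200) = 0.786628
R(C2) = exp(−0.00042 × 200) = 0.919431
R(C3) = exp(−0.00020 × 200) = 0.960789
R(C4) = exp(−0.00010 × 200) = 0.980199
R(C5) = exp(−0.00036 × 200) = 0.930531
Parallel (C2 and C3): 1 − (1 − 0.919431)(1 − 0.960789) = 0.996841
Parallel (C4 and C5): 1 − (1 − 0.980199)(1 − 0.930531) = 0.998624
Series ([0.996841] and [0.998624]): 0.996841 × 0.998624 = 0.995469
Parallel (C1 and [0.995469]): 1 − (1 − 0.786628)(1 − 0.995469) = 0.9990

0.9990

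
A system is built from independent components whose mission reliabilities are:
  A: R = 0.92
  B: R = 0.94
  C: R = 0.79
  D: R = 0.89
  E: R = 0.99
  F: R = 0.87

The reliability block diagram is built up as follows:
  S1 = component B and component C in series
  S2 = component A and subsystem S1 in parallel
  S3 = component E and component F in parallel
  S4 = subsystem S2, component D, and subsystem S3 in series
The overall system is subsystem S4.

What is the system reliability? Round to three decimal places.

Series (B and C): 0.94000 × 0.79000 = 0.74260
Parallel (A and [0.74260]): 1 − (1 − 0.92000)(1 − 0.74260) = 0.97941
Parallel (E and F): 1 − (1 − 0.99000)(1 − 0.87000) = 0.99870
Series ([0.97941], D, and [0.99870]): 0.97941 × 0.89000 × 0.99870 = 0.871

0.871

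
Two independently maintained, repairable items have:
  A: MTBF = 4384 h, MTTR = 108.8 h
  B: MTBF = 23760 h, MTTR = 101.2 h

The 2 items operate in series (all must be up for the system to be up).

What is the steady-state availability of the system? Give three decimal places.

A(A) = MTBF/(MTBF+MTTR) = 4384/(4384+108.8) = 0.975783
A(B) = MTBF/(MTBF+MTTR) = 23760/(23760+101.2) = 0.995759
Series availability: 0.975783 × 0.995759 = 0.972

0.972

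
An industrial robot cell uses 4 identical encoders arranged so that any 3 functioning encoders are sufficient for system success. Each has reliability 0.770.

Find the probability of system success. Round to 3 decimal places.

0.772

R = Σ_{i=3}^{4} C(4,i) p^i (1−p)^{4−i} with p = 0.770
C(4,3)·0.770^3·0.230^1 = 0.42001
C(4,4)·0.770^4·0.230^0 = 0.35153
Sum = 0.772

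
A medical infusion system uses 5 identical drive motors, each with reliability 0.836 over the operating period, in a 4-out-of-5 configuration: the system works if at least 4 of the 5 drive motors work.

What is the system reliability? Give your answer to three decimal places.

R = Σ_{i=4}^{5} C(5,i) p^i (1−p)^{5−i} with p = 0.836
C(5,4)·0.836^4·0.164^1 = 0.40053
C(5,5)·0.836^5·0.164^0 = 0.40835
Sum = 0.809

0.809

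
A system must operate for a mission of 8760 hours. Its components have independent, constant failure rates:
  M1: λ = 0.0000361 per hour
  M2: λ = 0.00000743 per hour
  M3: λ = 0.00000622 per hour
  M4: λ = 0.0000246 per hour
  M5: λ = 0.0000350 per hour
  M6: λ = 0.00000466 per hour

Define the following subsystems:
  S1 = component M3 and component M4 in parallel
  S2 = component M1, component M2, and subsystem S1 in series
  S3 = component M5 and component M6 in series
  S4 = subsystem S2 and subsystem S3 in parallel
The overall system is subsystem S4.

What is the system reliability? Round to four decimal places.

0.9049

R(M1) = exp(−0.0000361 × 8760) = 0.728887
R(M2) = exp(−0.00000743 × 8760) = 0.936986
R(M3) = exp(−0.00000622 × 8760) = 0.946971
R(M4) = exp(−0.0000246 × 8760) = 0.806141
R(M5) = exp(−0.0000350 × 8760) = 0.735945
R(M6) = exp(−0.00000466 × 8760) = 0.960000
Parallel (M3 and M4): 1 − (1 − 0.946971)(1 − 0.806141) = 0.989720
Series (M1, M2, and [0.989720]): 0.728887 × 0.936986 × 0.989720 = 0.675936
Series (M5 and M6): 0.735945 × 0.960000 = 0.706507
Parallel ([0.675936] and [0.706507]): 1 − (1 − 0.675936)(1 − 0.706507) = 0.9049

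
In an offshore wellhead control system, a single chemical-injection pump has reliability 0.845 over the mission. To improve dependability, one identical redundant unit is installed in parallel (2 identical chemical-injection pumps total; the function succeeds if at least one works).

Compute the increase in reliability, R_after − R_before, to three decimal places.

R_before = 0.845
R_after = 1 − (1 − 0.845)^2 = 0.976
ΔR = 0.976 − 0.845 = 0.131

0.131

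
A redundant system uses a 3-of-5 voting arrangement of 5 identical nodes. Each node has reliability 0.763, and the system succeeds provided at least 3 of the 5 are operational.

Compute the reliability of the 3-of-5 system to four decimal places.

R = Σ_{i=3}^{5} C(5,i) p^i (1−p)^{5−i} with p = 0.763
C(5,3)·0.763^3·0.237^2 = 0.249500
C(5,4)·0.763^4·0.237^1 = 0.401621
C(5,5)·0.763^5·0.237^0 = 0.258597
Sum = 0.9097

0.9097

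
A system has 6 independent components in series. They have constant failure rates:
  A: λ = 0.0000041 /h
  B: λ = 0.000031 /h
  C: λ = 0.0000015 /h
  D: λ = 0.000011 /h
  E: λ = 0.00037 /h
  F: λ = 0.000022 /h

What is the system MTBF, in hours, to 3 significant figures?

Series of exponential components: λ_sys = Σ λ_i
λ_sys = 0.0000041 + 0.000031 + 0.0000015 + 0.000011 + 0.00037 + 0.000022 = 4.3960e-04 /h
MTBF = 1 / λ_sys = 2270 h

2270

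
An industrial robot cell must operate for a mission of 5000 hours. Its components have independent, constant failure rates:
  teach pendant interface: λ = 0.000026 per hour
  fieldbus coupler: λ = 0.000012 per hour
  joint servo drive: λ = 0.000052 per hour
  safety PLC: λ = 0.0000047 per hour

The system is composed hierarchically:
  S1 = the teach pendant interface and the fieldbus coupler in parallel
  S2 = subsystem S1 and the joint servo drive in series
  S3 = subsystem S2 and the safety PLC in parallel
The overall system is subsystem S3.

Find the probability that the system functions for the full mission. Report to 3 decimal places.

R(teach pendant interface) = exp(−0.000026 × 5000) = 0.87810
R(fieldbus coupler) = exp(−0.000012 × 5000) = 0.94176
R(joint servo drive) = exp(−0.000052 × 5000) = 0.77105
R(safety PLC) = exp(−0.0000047 × 5000) = 0.97677
Parallel (teach pendant interface and fieldbus coupler): 1 − (1 − 0.87810)(1 − 0.94176) = 0.99290
Series ([0.99290] and joint servo drive): 0.99290 × 0.77105 = 0.76558
Parallel ([0.76558] and safety PLC): 1 − (1 − 0.76558)(1 − 0.97677) = 0.995

0.995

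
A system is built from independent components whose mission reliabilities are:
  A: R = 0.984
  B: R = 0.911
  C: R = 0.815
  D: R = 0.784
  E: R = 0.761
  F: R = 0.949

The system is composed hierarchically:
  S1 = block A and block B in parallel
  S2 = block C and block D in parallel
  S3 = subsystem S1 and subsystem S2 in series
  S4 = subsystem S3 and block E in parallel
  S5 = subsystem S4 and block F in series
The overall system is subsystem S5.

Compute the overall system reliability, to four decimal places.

Parallel (A and B): 1 − (1 − 0.984000)(1 − 0.911000) = 0.998576
Parallel (C and D): 1 − (1 − 0.815000)(1 − 0.784000) = 0.960040
Series ([0.998576] and [0.960040]): 0.998576 × 0.960040 = 0.958673
Parallel ([0.958673] and E): 1 − (1 − 0.958673)(1 − 0.761000) = 0.990123
Series ([0.990123] and F): 0.990123 × 0.949000 = 0.9396

0.9396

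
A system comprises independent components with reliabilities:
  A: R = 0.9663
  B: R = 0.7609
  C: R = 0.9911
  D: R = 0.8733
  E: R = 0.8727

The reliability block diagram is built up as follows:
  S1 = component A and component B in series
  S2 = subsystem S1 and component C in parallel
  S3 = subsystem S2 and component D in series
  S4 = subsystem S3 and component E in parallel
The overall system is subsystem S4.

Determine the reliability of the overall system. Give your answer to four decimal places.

0.9836

Series (A and B): 0.966300 × 0.760900 = 0.735258
Parallel ([0.735258] and C): 1 − (1 − 0.735258)(1 − 0.991100) = 0.997644
Series ([0.997644] and D): 0.997644 × 0.873300 = 0.871243
Parallel ([0.871243] and E): 1 − (1 − 0.871243)(1 − 0.872700) = 0.9836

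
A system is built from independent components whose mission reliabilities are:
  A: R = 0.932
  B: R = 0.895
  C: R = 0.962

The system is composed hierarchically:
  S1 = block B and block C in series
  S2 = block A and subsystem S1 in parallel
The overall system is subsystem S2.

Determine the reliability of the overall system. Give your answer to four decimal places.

0.9905

Series (B and C): 0.895000 × 0.962000 = 0.860990
Parallel (A and [0.860990]): 1 − (1 − 0.932000)(1 − 0.860990) = 0.9905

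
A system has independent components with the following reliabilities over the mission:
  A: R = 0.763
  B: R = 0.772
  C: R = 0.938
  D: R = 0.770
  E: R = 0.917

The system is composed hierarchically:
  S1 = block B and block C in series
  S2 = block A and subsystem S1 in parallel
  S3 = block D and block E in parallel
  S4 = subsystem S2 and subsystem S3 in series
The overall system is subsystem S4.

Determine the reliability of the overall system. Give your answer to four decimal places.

Series (B and C): 0.772000 × 0.938000 = 0.724136
Parallel (A and [0.724136]): 1 − (1 − 0.763000)(1 − 0.724136) = 0.934620
Parallel (D and E): 1 − (1 − 0.770000)(1 − 0.917000) = 0.980910
Series ([0.934620] and [0.980910]): 0.934620 × 0.980910 = 0.9168

0.9168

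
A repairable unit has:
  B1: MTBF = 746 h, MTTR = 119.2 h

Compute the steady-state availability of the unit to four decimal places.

0.8622

A(B1) = MTBF/(MTBF+MTTR) = 746/(746+119.2) = 0.8622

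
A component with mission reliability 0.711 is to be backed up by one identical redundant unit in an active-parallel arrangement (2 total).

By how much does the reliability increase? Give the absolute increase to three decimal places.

R_before = 0.711
R_after = 1 − (1 − 0.711)^2 = 0.916
ΔR = 0.916 − 0.711 = 0.205

0.205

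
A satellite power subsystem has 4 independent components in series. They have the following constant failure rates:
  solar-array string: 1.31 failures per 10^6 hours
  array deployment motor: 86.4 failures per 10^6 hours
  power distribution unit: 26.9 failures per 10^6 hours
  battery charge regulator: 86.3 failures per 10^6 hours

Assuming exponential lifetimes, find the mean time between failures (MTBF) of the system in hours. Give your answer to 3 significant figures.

4980

Series of exponential components: λ_sys = Σ λ_i
λ_sys = 0.00000131 + 0.0000864 + 0.0000269 + 0.0000863 = 2.0091e-04 /h
MTBF = 1 / λ_sys = 4980 h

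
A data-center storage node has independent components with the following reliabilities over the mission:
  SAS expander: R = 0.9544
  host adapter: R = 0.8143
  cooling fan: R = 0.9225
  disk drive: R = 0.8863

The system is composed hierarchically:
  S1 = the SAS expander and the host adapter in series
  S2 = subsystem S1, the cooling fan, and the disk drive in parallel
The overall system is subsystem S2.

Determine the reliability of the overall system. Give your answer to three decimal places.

0.998

Series (SAS expander and host adapter): 0.95440 × 0.81430 = 0.77717
Parallel ([0.77717], cooling fan, and disk drive): 1 − (1 − 0.77717)(1 − 0.92250)(1 − 0.88630) = 0.998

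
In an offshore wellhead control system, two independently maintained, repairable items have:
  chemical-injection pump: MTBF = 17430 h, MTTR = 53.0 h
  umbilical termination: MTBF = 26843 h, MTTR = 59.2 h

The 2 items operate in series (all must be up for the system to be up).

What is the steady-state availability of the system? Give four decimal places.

A(chemical-injection pump) = MTBF/(MTBF+MTTR) = 17430/(17430+53.0) = 0.996968
A(umbilical termination) = MTBF/(MTBF+MTTR) = 26843/(26843+59.2) = 0.997799
Series availability: 0.996968 × 0.997799 = 0.9948

0.9948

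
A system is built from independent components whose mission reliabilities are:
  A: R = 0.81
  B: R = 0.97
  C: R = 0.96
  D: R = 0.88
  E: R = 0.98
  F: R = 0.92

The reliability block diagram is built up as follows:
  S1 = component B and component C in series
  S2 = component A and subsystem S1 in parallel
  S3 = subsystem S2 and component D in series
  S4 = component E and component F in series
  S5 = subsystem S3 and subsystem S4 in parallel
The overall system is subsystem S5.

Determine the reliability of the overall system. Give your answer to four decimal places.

0.9871

Series (B and C): 0.970000 × 0.960000 = 0.931200
Parallel (A and [0.931200]): 1 − (1 − 0.810000)(1 − 0.931200) = 0.986928
Series ([0.986928] and D): 0.986928 × 0.880000 = 0.868497
Series (E and F): 0.980000 × 0.920000 = 0.901600
Parallel ([0.868497] and [0.901600]): 1 − (1 − 0.868497)(1 − 0.901600) = 0.9871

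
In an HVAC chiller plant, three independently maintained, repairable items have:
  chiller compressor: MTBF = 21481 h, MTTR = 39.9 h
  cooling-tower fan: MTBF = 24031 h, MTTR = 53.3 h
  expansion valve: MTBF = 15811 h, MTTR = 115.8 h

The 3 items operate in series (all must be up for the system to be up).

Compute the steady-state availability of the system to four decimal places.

A(chiller compressor) = MTBF/(MTBF+MTTR) = 21481/(21481+39.9) = 0.998146
A(cooling-tower fan) = MTBF/(MTBF+MTTR) = 24031/(24031+53.3) = 0.997787
A(expansion valve) = MTBF/(MTBF+MTTR) = 15811/(15811+115.8) = 0.992729
Series availability: 0.998146 × 0.997787 × 0.992729 = 0.9887

0.9887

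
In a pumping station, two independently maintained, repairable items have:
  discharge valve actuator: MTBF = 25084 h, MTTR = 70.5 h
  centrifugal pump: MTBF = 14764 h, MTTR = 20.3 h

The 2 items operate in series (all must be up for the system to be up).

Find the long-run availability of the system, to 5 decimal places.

0.99583

A(discharge valve actuator) = MTBF/(MTBF+MTTR) = 25084/(25084+70.5) = 0.997197
A(centrifugal pump) = MTBF/(MTBF+MTTR) = 14764/(14764+20.3) = 0.998627
Series availability: 0.997197 × 0.998627 = 0.99583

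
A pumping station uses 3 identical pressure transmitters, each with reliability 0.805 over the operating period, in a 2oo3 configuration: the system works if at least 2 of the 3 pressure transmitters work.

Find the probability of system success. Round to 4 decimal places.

0.9008

R = Σ_{i=2}^{3} C(3,i) p^i (1−p)^{3−i} with p = 0.805
C(3,2)·0.805^2·0.195^1 = 0.379095
C(3,3)·0.805^3·0.195^0 = 0.521660
Sum = 0.9008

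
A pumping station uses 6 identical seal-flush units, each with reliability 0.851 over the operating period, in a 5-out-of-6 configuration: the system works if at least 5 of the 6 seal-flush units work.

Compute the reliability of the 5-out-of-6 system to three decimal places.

R = Σ_{i=5}^{6} C(6,i) p^i (1−p)^{6−i} with p = 0.851
C(6,5)·0.851^5·0.149^1 = 0.39901
C(6,6)·0.851^6·0.149^0 = 0.37982
Sum = 0.779

0.779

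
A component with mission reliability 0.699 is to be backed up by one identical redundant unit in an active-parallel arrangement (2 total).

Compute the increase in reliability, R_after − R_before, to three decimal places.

0.210

R_before = 0.699
R_after = 1 − (1 − 0.699)^2 = 0.909
ΔR = 0.909 − 0.699 = 0.210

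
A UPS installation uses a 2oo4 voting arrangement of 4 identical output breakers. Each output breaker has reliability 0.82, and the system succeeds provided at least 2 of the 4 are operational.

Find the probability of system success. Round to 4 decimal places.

0.9798

R = Σ_{i=2}^{4} C(4,i) p^i (1−p)^{4−i} with p = 0.82
C(4,2)·0.82^2·0.18^2 = 0.130715
C(4,3)·0.82^3·0.18^1 = 0.396985
C(4,4)·0.82^4·0.18^0 = 0.452122
Sum = 0.9798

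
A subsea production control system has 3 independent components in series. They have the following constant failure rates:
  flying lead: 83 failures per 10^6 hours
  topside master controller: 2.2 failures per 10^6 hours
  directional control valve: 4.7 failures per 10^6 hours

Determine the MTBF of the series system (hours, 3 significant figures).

11100

Series of exponential components: λ_sys = Σ λ_i
λ_sys = 0.000083 + 0.0000022 + 0.0000047 = 8.9900e-05 /h
MTBF = 1 / λ_sys = 11100 h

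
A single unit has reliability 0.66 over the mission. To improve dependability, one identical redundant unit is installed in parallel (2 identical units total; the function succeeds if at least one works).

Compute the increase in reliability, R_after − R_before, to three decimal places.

0.224

R_before = 0.66
R_after = 1 − (1 − 0.66)^2 = 0.884
ΔR = 0.884 − 0.66 = 0.224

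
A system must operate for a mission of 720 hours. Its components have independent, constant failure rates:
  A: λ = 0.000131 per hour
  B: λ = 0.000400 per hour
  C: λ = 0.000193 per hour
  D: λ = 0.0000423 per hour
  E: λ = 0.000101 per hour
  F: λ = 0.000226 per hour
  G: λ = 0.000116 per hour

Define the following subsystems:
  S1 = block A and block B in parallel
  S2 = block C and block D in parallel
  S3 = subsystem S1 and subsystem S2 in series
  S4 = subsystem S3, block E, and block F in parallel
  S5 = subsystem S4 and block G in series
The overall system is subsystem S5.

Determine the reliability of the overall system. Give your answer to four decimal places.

R(A) = exp(−0.000131 × 720) = 0.909992
R(B) = exp(−0.000400 × 720) = 0.749762
R(C) = exp(−0.000193 × 720) = 0.870263
R(D) = exp(−0.0000423 × 720) = 0.970003
R(E) = exp(−0.000101 × 720) = 0.929861
R(F) = exp(−0.000226 × 720) = 0.849829
R(G) = exp(−0.000116 × 720) = 0.919873
Parallel (A and B): 1 − (1 − 0.909992)(1 − 0.749762) = 0.977477
Parallel (C and D): 1 − (1 − 0.870263)(1 − 0.970003) = 0.996108
Series ([0.977477] and [0.996108]): 0.977477 × 0.996108 = 0.973673
Parallel ([0.973673], E, and F): 1 − (1 − 0.973673)(1 − 0.929861)(1 − 0.849829) = 0.999723
Series ([0.999723] and G): 0.999723 × 0.919873 = 0.9196

0.9196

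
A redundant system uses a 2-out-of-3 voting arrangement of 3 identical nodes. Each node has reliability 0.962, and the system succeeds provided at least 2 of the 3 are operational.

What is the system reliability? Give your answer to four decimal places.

R = Σ_{i=2}^{3} C(3,i) p^i (1−p)^{3−i} with p = 0.962
C(3,2)·0.962^2·0.038^1 = 0.105501
C(3,3)·0.962^3·0.038^0 = 0.890277
Sum = 0.9958

0.9958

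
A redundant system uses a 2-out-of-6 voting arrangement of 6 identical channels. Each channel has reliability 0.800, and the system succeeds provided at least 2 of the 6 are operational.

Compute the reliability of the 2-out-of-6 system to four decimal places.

R = Σ_{i=2}^{6} C(6,i) p^i (1−p)^{6−i} with p = 0.800
C(6,2)·0.800^2·0.200^4 = 0.015360
C(6,3)·0.800^3·0.200^3 = 0.081920
C(6,4)·0.800^4·0.200^2 = 0.245760
C(6,5)·0.800^5·0.200^1 = 0.393216
C(6,6)·0.800^6·0.200^0 = 0.262144
Sum = 0.9984

0.9984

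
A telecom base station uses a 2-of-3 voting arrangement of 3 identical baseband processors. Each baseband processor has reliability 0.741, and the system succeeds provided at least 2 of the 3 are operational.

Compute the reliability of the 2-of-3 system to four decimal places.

R = Σ_{i=2}^{3} C(3,i) p^i (1−p)^{3−i} with p = 0.741
C(3,2)·0.741^2·0.259^1 = 0.426636
C(3,3)·0.741^3·0.259^0 = 0.406869
Sum = 0.8335

0.8335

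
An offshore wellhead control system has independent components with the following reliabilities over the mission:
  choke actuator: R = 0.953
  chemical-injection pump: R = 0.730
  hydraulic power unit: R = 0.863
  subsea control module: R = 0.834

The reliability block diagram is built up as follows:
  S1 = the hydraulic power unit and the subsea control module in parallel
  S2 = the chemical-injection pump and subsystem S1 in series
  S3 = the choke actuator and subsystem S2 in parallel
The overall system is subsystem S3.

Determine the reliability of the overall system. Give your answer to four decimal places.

Parallel (hydraulic power unit and subsea control module): 1 − (1 − 0.863000)(1 − 0.834000) = 0.977258
Series (chemical-injection pump and [0.977258]): 0.730000 × 0.977258 = 0.713398
Parallel (choke actuator and [0.713398]): 1 − (1 − 0.953000)(1 − 0.713398) = 0.9865

0.9865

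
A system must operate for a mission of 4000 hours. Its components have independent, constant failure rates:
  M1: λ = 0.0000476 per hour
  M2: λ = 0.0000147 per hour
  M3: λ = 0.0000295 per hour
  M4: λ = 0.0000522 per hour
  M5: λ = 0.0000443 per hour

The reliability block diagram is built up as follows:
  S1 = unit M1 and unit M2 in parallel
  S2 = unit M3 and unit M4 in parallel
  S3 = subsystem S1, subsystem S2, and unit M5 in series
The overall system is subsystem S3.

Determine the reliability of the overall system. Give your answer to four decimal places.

R(M1) = exp(−0.0000476 × 4000) = 0.826628
R(M2) = exp(−0.0000147 × 4000) = 0.942895
R(M3) = exp(−0.0000295 × 4000) = 0.888696
R(M4) = exp(−0.0000522 × 4000) = 0.811558
R(M5) = exp(−0.0000443 × 4000) = 0.837612
Parallel (M1 and M2): 1 − (1 − 0.826628)(1 − 0.942895) = 0.990100
Parallel (M3 and M4): 1 − (1 − 0.888696)(1 − 0.811558) = 0.979026
Series ([0.990100], [0.979026], and M5): 0.990100 × 0.979026 × 0.837612 = 0.8119

0.8119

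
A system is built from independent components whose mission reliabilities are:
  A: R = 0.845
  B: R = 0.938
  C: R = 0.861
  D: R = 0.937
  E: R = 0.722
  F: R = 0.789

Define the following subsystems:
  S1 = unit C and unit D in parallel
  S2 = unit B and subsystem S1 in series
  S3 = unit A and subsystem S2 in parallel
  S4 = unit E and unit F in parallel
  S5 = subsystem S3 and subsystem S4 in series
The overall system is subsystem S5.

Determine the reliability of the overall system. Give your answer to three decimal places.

Parallel (C and D): 1 − (1 − 0.86100)(1 − 0.93700) = 0.99124
Series (B and [0.99124]): 0.93800 × 0.99124 = 0.92978
Parallel (A and [0.92978]): 1 − (1 − 0.84500)(1 − 0.92978) = 0.98912
Parallel (E and F): 1 − (1 − 0.72200)(1 − 0.78900) = 0.94134
Series ([0.98912] and [0.94134]): 0.98912 × 0.94134 = 0.931

0.931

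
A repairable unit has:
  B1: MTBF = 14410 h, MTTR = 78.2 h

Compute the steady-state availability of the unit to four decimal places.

0.9946

A(B1) = MTBF/(MTBF+MTTR) = 14410/(14410+78.2) = 0.9946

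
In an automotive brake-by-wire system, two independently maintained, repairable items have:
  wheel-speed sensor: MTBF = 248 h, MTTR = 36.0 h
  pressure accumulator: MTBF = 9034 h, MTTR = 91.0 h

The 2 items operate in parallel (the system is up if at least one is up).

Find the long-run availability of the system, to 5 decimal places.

A(wheel-speed sensor) = MTBF/(MTBF+MTTR) = 248/(248+36.0) = 0.873239
A(pressure accumulator) = MTBF/(MTBF+MTTR) = 9034/(9034+91.0) = 0.990027
Parallel availability: 1 − (1 − 0.873239)(1 − 0.990027) = 0.99874

0.99874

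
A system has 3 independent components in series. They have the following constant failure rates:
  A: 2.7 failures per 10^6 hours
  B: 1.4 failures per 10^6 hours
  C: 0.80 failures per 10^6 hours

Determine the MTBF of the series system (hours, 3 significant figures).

204000

Series of exponential components: λ_sys = Σ λ_i
λ_sys = 0.0000027 + 0.0000014 + 0.00000080 = 4.9000e-06 /h
MTBF = 1 / λ_sys = 204000 h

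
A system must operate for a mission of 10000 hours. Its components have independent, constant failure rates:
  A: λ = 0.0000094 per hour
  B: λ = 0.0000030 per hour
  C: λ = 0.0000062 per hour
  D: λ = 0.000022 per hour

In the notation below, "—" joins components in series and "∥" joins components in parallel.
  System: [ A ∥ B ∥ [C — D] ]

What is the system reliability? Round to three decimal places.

0.999

R(A) = exp(−0.0000094 × 10000) = 0.91028
R(B) = exp(−0.0000030 × 10000) = 0.97045
R(C) = exp(−0.0000062 × 10000) = 0.93988
R(D) = exp(−0.000022 × 10000) = 0.80252
Series (C and D): 0.93988 × 0.80252 = 0.75427
Parallel (A, B, and [0.75427]): 1 − (1 − 0.91028)(1 − 0.97045)(1 − 0.75427) = 0.999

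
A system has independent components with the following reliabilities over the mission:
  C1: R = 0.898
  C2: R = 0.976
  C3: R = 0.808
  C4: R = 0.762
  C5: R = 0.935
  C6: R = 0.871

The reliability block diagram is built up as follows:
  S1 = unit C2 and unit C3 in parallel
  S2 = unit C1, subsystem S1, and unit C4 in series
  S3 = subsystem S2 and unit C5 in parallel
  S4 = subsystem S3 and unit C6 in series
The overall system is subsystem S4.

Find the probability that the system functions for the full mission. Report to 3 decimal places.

Parallel (C2 and C3): 1 − (1 − 0.97600)(1 − 0.80800) = 0.99539
Series (C1, [0.99539], and C4): 0.89800 × 0.99539 × 0.76200 = 0.68112
Parallel ([0.68112] and C5): 1 − (1 − 0.68112)(1 − 0.93500) = 0.97927
Series ([0.97927] and C6): 0.97927 × 0.87100 = 0.853

0.853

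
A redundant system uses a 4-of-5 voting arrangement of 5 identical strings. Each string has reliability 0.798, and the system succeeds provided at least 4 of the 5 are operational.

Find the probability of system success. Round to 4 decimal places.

0.7332

R = Σ_{i=4}^{5} C(5,i) p^i (1−p)^{5−i} with p = 0.798
C(5,4)·0.798^4·0.202^1 = 0.409575
C(5,5)·0.798^5·0.202^0 = 0.323604
Sum = 0.7332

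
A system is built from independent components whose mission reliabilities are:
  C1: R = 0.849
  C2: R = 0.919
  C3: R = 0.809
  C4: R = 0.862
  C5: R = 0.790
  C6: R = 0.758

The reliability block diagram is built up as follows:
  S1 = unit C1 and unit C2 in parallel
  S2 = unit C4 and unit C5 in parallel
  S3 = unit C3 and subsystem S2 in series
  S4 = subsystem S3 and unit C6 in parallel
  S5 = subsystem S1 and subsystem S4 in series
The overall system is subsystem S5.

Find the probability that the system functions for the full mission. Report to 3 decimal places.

0.937

Parallel (C1 and C2): 1 − (1 − 0.84900)(1 − 0.91900) = 0.98777
Parallel (C4 and C5): 1 − (1 − 0.86200)(1 − 0.79000) = 0.97102
Series (C3 and [0.97102]): 0.80900 × 0.97102 = 0.78556
Parallel ([0.78556] and C6): 1 − (1 − 0.78556)(1 − 0.75800) = 0.94811
Series ([0.98777] and [0.94811]): 0.98777 × 0.94811 = 0.937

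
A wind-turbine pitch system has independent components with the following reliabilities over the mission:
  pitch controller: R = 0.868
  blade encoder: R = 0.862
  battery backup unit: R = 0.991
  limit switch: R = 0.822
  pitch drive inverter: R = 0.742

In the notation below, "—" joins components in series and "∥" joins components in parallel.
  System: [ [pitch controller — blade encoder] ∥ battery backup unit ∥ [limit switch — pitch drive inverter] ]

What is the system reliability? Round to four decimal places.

0.9991

Series (pitch controller and blade encoder): 0.868000 × 0.862000 = 0.748216
Series (limit switch and pitch drive inverter): 0.822000 × 0.742000 = 0.609924
Parallel ([0.748216], battery backup unit, and [0.609924]): 1 − (1 − 0.748216)(1 − 0.991000)(1 − 0.609924) = 0.9991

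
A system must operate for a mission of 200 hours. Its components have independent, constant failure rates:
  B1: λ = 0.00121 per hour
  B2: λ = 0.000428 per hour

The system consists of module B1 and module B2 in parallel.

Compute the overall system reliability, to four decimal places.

R(B1) = exp(−0.00121 × 200) = 0.785056
R(B2) = exp(−0.000428 × 200) = 0.917961
Parallel (B1 and B2): 1 − (1 − 0.785056)(1 − 0.917961) = 0.9824

0.9824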